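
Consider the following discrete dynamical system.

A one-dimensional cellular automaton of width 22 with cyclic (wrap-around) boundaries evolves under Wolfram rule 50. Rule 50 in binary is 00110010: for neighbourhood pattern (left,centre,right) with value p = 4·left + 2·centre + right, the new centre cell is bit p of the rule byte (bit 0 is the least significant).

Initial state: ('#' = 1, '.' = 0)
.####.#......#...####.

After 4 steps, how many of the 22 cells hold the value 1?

0) .####.#......#...####.
1) #....#.#....#.#.#....#
2) .#..#.#.#..#.#.#.#..#.
3) #.##.#.#.##.#.#.#.##.#
4) .#..#.#.#..#.#.#.#..#.

9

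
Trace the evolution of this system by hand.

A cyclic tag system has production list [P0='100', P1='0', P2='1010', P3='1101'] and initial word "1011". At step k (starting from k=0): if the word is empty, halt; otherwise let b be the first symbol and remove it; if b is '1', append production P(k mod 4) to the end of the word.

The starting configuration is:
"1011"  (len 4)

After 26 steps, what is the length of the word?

0) "1011"  (len 4)
1) "011100"  (len 6)
2) "11100"  (len 5)
3) "11001010"  (len 8)
4) "10010101101"  (len 11)
5) "0010101101100"  (len 13)
6) "010101101100"  (len 12)
7) "10101101100"  (len 11)
8) "01011011001101"  (len 14)
9) "1011011001101"  (len 13)
10) "0110110011010"  (len 13)
11) "110110011010"  (len 12)
12) "101100110101101"  (len 15)
13) "01100110101101100"  (len 17)
14) "1100110101101100"  (len 16)
15) "1001101011011001010"  (len 19)
16) "0011010110110010101101"  (len 22)
17) "011010110110010101101"  (len 21)
18) "11010110110010101101"  (len 20)
19) "10101101100101011011010"  (len 23)
20) "01011011001010110110101101"  (len 26)
21) "1011011001010110110101101"  (len 25)
22) "0110110010101101101011010"  (len 25)
23) "110110010101101101011010"  (len 24)
24) "101100101011011010110101101"  (len 27)
25) "01100101011011010110101101100"  (len 29)
26) "1100101011011010110101101100"  (len 28)

28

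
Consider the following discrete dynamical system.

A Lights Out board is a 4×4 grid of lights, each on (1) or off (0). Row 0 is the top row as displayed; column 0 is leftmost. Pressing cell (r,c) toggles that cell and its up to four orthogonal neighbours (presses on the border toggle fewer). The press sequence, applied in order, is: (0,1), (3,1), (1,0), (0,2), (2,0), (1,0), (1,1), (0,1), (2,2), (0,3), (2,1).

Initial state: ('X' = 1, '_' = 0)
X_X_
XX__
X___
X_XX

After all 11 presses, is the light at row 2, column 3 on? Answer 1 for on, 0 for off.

1

[0] X_X_
XX__
X___
X_XX
[1] _X__
X___
X___
X_XX
[2] _X__
X___
XX__
_X_X
[3] XX__
_X__
_X__
_X_X
[4] X_XX
_XX_
_X__
_X_X
[5] X_XX
XXX_
X___
XX_X
[6] __XX
__X_
____
XX_X
[7] _XXX
XX__
_X__
XX_X
[8] X__X
X___
_X__
XX_X
[9] X__X
X_X_
__XX
XXXX
[10] X_X_
X_XX
__XX
XXXX
[11] X_X_
XXXX
XX_X
X_XX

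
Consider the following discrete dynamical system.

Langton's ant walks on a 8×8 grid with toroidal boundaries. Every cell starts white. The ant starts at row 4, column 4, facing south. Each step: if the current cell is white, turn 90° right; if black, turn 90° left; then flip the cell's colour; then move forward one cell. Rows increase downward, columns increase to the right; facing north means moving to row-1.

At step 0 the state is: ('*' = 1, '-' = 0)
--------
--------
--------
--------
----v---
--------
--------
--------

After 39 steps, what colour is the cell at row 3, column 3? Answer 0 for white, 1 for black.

1

step 0: --------
--------
--------
--------
----v---
--------
--------
--------
step 1: --------
--------
--------
--------
---<*---
--------
--------
--------
step 2: --------
--------
--------
---^----
---**---
--------
--------
--------
step 3: --------
--------
--------
---*>---
---**---
--------
--------
--------
step 4: --------
--------
--------
---**---
---*v---
--------
--------
--------
step 5: --------
--------
--------
---**---
---*->--
--------
--------
--------
step 6: --------
--------
--------
---**---
---*-*--
-----v--
--------
--------
step 7: --------
--------
--------
---**---
---*-*--
----<*--
--------
--------
step 8: --------
--------
--------
---**---
---*^*--
----**--
--------
--------
step 9: --------
--------
--------
---**---
---**>--
----**--
--------
--------
step 10: --------
--------
--------
---**^--
---**---
----**--
--------
--------
step 11: --------
--------
--------
---***>-
---**---
----**--
--------
--------
step 12: --------
--------
--------
---****-
---**-v-
----**--
--------
--------
step 13: --------
--------
--------
---****-
---**<*-
----**--
--------
--------
step 14: --------
--------
--------
---**^*-
---****-
----**--
--------
--------
step 15: --------
--------
--------
---*<-*-
---****-
----**--
--------
--------
step 16: --------
--------
--------
---*--*-
---*v**-
----**--
--------
--------
step 17: --------
--------
--------
---*--*-
---*->*-
----**--
--------
--------
step 18: --------
--------
--------
---*-^*-
---*--*-
----**--
--------
--------
step 19: --------
--------
--------
---*-*>-
---*--*-
----**--
--------
--------
step 20: --------
--------
------^-
---*-*--
---*--*-
----**--
--------
--------
step 21: --------
--------
------*>
---*-*--
---*--*-
----**--
--------
--------
step 22: --------
--------
------**
---*-*-v
---*--*-
----**--
--------
--------
step 23: --------
--------
------**
---*-*<*
---*--*-
----**--
--------
--------
step 24: --------
--------
------^*
---*-***
---*--*-
----**--
--------
--------
step 25: --------
--------
-----<-*
---*-***
---*--*-
----**--
--------
--------
step 26: --------
-----^--
-----*-*
---*-***
---*--*-
----**--
--------
--------
step 27: --------
-----*>-
-----*-*
---*-***
---*--*-
----**--
--------
--------
step 28: --------
-----**-
-----*v*
---*-***
---*--*-
----**--
--------
--------
step 29: --------
-----**-
-----<**
---*-***
---*--*-
----**--
--------
--------
step 30: --------
-----**-
------**
---*-v**
---*--*-
----**--
--------
--------
step 31: --------
-----**-
------**
---*-->*
---*--*-
----**--
--------
--------
step 32: --------
-----**-
------^*
---*---*
---*--*-
----**--
--------
--------
step 33: --------
-----**-
-----<-*
---*---*
---*--*-
----**--
--------
--------
step 34: --------
-----^*-
-----*-*
---*---*
---*--*-
----**--
--------
--------
step 35: --------
----<-*-
-----*-*
---*---*
---*--*-
----**--
--------
--------
step 36: ----^---
----*-*-
-----*-*
---*---*
---*--*-
----**--
--------
--------
step 37: ----*>--
----*-*-
-----*-*
---*---*
---*--*-
----**--
--------
--------
step 38: ----**--
----*v*-
-----*-*
---*---*
---*--*-
----**--
--------
--------
step 39: ----**--
----<**-
-----*-*
---*---*
---*--*-
----**--
--------
--------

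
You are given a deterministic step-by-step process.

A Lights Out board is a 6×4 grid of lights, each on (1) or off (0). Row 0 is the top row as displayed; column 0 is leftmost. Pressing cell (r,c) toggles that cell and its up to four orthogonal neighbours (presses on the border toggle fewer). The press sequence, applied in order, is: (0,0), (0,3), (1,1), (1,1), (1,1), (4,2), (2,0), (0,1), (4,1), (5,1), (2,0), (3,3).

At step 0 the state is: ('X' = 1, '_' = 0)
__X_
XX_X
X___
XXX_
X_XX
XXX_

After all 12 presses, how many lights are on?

0) __X_
XX_X
X___
XXX_
X_XX
XXX_
1) XXX_
_X_X
X___
XXX_
X_XX
XXX_
2) XX_X
_X__
X___
XXX_
X_XX
XXX_
3) X__X
X_X_
XX__
XXX_
X_XX
XXX_
4) XX_X
_X__
X___
XXX_
X_XX
XXX_
5) X__X
X_X_
XX__
XXX_
X_XX
XXX_
6) X__X
X_X_
XX__
XX__
XX__
XX__
7) X__X
__X_
____
_X__
XX__
XX__
8) _XXX
_XX_
____
_X__
XX__
XX__
9) _XXX
_XX_
____
____
__X_
X___
10) _XXX
_XX_
____
____
_XX_
_XX_
11) _XXX
XXX_
XX__
X___
_XX_
_XX_
12) _XXX
XXX_
XX_X
X_XX
_XXX
_XX_

17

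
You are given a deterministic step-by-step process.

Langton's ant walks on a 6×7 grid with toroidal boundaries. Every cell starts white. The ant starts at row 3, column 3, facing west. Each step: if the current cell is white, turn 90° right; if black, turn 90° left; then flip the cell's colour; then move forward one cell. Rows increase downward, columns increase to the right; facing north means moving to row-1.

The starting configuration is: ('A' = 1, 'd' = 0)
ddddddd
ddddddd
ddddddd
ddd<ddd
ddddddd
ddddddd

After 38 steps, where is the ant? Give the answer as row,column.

0) ddddddd
ddddddd
ddddddd
ddd<ddd
ddddddd
ddddddd
1) ddddddd
ddddddd
ddd^ddd
dddAddd
ddddddd
ddddddd
2) ddddddd
ddddddd
dddA>dd
dddAddd
ddddddd
ddddddd
3) ddddddd
ddddddd
dddAAdd
dddAvdd
ddddddd
ddddddd
4) ddddddd
ddddddd
dddAAdd
ddd<Add
ddddddd
ddddddd
5) ddddddd
ddddddd
dddAAdd
ddddAdd
dddvddd
ddddddd
6) ddddddd
ddddddd
dddAAdd
ddddAdd
dd<Addd
ddddddd
7) ddddddd
ddddddd
dddAAdd
dd^dAdd
ddAAddd
ddddddd
8) ddddddd
ddddddd
dddAAdd
ddA>Add
ddAAddd
ddddddd
9) ddddddd
ddddddd
dddAAdd
ddAAAdd
ddAvddd
ddddddd
10) ddddddd
ddddddd
dddAAdd
ddAAAdd
ddAd>dd
ddddddd
11) ddddddd
ddddddd
dddAAdd
ddAAAdd
ddAdAdd
ddddvdd
12) ddddddd
ddddddd
dddAAdd
ddAAAdd
ddAdAdd
ddd<Add
13) ddddddd
ddddddd
dddAAdd
ddAAAdd
ddA^Add
dddAAdd
14) ddddddd
ddddddd
dddAAdd
ddAAAdd
ddAA>dd
dddAAdd
15) ddddddd
ddddddd
dddAAdd
ddAA^dd
ddAAddd
dddAAdd
16) ddddddd
ddddddd
dddAAdd
ddA<ddd
ddAAddd
dddAAdd
17) ddddddd
ddddddd
dddAAdd
ddAdddd
ddAvddd
dddAAdd
18) ddddddd
ddddddd
dddAAdd
ddAdddd
ddAd>dd
dddAAdd
19) ddddddd
ddddddd
dddAAdd
ddAdddd
ddAdAdd
dddAvdd
20) ddddddd
ddddddd
dddAAdd
ddAdddd
ddAdAdd
dddAd>d
21) dddddvd
ddddddd
dddAAdd
ddAdddd
ddAdAdd
dddAdAd
22) dddd<Ad
ddddddd
dddAAdd
ddAdddd
ddAdAdd
dddAdAd
23) ddddAAd
ddddddd
dddAAdd
ddAdddd
ddAdAdd
dddA^Ad
24) ddddAAd
ddddddd
dddAAdd
ddAdddd
ddAdAdd
dddAA>d
25) ddddAAd
ddddddd
dddAAdd
ddAdddd
ddAdA^d
dddAAdd
26) ddddAAd
ddddddd
dddAAdd
ddAdddd
ddAdAA>
dddAAdd
27) ddddAAd
ddddddd
dddAAdd
ddAdddd
ddAdAAA
dddAAdv
28) ddddAAd
ddddddd
dddAAdd
ddAdddd
ddAdAAA
dddAA<A
29) ddddAAd
ddddddd
dddAAdd
ddAdddd
ddAdA^A
dddAAAA
30) ddddAAd
ddddddd
dddAAdd
ddAdddd
ddAd<dA
dddAAAA
31) ddddAAd
ddddddd
dddAAdd
ddAdddd
ddAdddA
dddAvAA
32) ddddAAd
ddddddd
dddAAdd
ddAdddd
ddAdddA
dddAd>A
33) ddddAAd
ddddddd
dddAAdd
ddAdddd
ddAdd^A
dddAddA
34) ddddAAd
ddddddd
dddAAdd
ddAdddd
ddAddA>
dddAddA
35) ddddAAd
ddddddd
dddAAdd
ddAddd^
ddAddAd
dddAddA
36) ddddAAd
ddddddd
dddAAdd
>dAdddA
ddAddAd
dddAddA
37) ddddAAd
ddddddd
dddAAdd
AdAdddA
vdAddAd
dddAddA
38) ddddAAd
ddddddd
dddAAdd
AdAdddA
AdAddA<
dddAddA

4,6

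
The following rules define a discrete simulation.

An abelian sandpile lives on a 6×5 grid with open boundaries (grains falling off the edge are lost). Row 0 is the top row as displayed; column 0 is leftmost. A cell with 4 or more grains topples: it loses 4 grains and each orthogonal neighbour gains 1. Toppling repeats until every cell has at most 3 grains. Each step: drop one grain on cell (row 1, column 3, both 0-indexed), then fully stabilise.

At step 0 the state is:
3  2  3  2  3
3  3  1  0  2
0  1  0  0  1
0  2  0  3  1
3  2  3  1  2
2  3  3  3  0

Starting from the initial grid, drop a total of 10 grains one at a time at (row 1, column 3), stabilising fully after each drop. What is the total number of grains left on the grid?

gen 0: 3  2  3  2  3
3  3  1  0  2
0  1  0  0  1
0  2  0  3  1
3  2  3  1  2
2  3  3  3  0
gen 1: 3  2  3  2  3
3  3  1  1  2
0  1  0  0  1
0  2  0  3  1
3  2  3  1  2
2  3  3  3  0
gen 2: 3  2  3  2  3
3  3  1  2  2
0  1  0  0  1
0  2  0  3  1
3  2  3  1  2
2  3  3  3  0
gen 3: 3  2  3  2  3
3  3  1  3  2
0  1  0  0  1
0  2  0  3  1
3  2  3  1  2
2  3  3  3  0
gen 4: 3  2  3  3  3
3  3  2  0  3
0  1  0  1  1
0  2  0  3  1
3  2  3  1  2
2  3  3  3  0
gen 5: 3  2  3  3  3
3  3  2  1  3
0  1  0  1  1
0  2  0  3  1
3  2  3  1  2
2  3  3  3  0
gen 6: 3  2  3  3  3
3  3  2  2  3
0  1  0  1  1
0  2  0  3  1
3  2  3  1  2
2  3  3  3  0
gen 7: 3  2  3  3  3
3  3  2  3  3
0  1  0  1  1
0  2  0  3  1
3  2  3  1  2
2  3  3  3  0
gen 8: 1  1  2  2  1
1  2  1  3  1
1  2  1  2  2
0  2  0  3  1
3  2  3  1  2
2  3  3  3  0
gen 9: 1  1  2  3  1
1  2  2  0  2
1  2  1  3  2
0  2  0  3  1
3  2  3  1  2
2  3  3  3  0
gen 10: 1  1  2  3  1
1  2  2  1  2
1  2  1  3  2
0  2  0  3  1
3  2  3  1  2
2  3  3  3  0

53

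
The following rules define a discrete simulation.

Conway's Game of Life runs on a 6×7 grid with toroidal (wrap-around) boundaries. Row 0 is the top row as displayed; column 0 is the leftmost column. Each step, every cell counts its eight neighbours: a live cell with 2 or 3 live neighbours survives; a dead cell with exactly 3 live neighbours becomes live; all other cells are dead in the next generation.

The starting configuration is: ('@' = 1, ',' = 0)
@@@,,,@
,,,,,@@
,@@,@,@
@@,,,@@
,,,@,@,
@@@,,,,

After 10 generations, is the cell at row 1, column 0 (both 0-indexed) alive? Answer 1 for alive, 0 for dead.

0

gen 0: @@@,,,@
,,,,,@@
,@@,@,@
@@,,,@@
,,,@,@,
@@@,,,,
gen 1: ,,@,,@,
,,,@,,,
,@@,@,,
,@,@,,,
,,,,@@,
,,,@,,,
gen 2: ,,@@@,,
,@,@@,,
,@,,@,,
,@,@,@,
,,@@@,,
,,,@,@,
gen 3: ,,,,,@,
,@,,,@,
@@,,,@,
,@,,,@,
,,,,,@,
,,,,,@,
gen 4: ,,,,@@@
@@,,@@,
@@@,@@,
@@,,@@,
,,,,@@@
,,,,@@@
gen 5: ,,,@,,,
,,@,,,,
,,@,,,,
,,@,,,,
,,,@,,,
@,,@,,,
gen 6: ,,@@,,,
,,@@,,,
,@@@,,,
,,@@,,,
,,@@,,,
,,@@@,,
gen 7: ,@,,,,,
,,,,@,,
,@,,@,,
,,,,@,,
,@,,,,,
,@,,@,,
gen 8: ,,,,,,,
,,,,,,,
,,,@@@,
,,,,,,,
,,,,,,,
@@@,,,,
gen 9: ,@,,,,,
,,,,@,,
,,,,@,,
,,,,@,,
,@,,,,,
,@,,,,,
gen 10: ,,,,,,,
,,,,,,,
,,,@@@,
,,,,,,,
,,,,,,,
@@@,,,,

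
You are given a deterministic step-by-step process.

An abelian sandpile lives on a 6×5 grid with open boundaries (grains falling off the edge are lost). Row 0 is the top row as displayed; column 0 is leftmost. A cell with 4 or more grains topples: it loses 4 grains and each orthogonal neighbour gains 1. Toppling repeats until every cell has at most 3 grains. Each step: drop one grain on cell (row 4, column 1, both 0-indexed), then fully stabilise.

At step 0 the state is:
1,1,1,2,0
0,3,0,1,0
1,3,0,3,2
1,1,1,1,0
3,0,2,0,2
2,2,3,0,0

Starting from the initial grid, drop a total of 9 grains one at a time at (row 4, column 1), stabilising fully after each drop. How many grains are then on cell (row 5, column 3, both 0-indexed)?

1

[0] 1,1,1,2,0
0,3,0,1,0
1,3,0,3,2
1,1,1,1,0
3,0,2,0,2
2,2,3,0,0
[1] 1,1,1,2,0
0,3,0,1,0
1,3,0,3,2
1,1,1,1,0
3,1,2,0,2
2,2,3,0,0
[2] 1,1,1,2,0
0,3,0,1,0
1,3,0,3,2
1,1,1,1,0
3,2,2,0,2
2,2,3,0,0
[3] 1,1,1,2,0
0,3,0,1,0
1,3,0,3,2
1,1,1,1,0
3,3,2,0,2
2,2,3,0,0
[4] 1,1,1,2,0
0,3,0,1,0
1,3,0,3,2
2,2,1,1,0
0,1,3,0,2
3,3,3,0,0
[5] 1,1,1,2,0
0,3,0,1,0
1,3,0,3,2
2,2,1,1,0
0,2,3,0,2
3,3,3,0,0
[6] 1,1,1,2,0
0,3,0,1,0
1,3,0,3,2
2,2,1,1,0
0,3,3,0,2
3,3,3,0,0
[7] 1,1,1,2,0
0,3,0,1,0
1,3,0,3,2
2,3,2,1,0
2,2,1,1,2
0,2,1,1,0
[8] 1,1,1,2,0
0,3,0,1,0
1,3,0,3,2
2,3,2,1,0
2,3,1,1,2
0,2,1,1,0
[9] 1,2,1,2,0
1,0,1,1,0
2,1,1,3,2
3,1,3,1,0
3,1,2,1,2
0,3,1,1,0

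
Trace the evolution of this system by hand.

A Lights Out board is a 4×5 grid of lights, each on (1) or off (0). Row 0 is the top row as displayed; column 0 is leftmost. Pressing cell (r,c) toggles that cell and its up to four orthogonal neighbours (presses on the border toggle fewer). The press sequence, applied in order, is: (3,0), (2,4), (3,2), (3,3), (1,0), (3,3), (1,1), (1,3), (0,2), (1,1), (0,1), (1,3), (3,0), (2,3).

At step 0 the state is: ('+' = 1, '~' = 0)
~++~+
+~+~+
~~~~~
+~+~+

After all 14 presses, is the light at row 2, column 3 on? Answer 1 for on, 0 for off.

0

[0] ~++~+
+~+~+
~~~~~
+~+~+
[1] ~++~+
+~+~+
+~~~~
~++~+
[2] ~++~+
+~+~~
+~~++
~++~~
[3] ~++~+
+~+~~
+~+++
~~~+~
[4] ~++~+
+~+~~
+~+~+
~~+~+
[5] +++~+
~++~~
~~+~+
~~+~+
[6] +++~+
~++~~
~~+++
~~~+~
[7] +~+~+
+~~~~
~++++
~~~+~
[8] +~+++
+~+++
~++~+
~~~+~
[9] ++~~+
+~~++
~++~+
~~~+~
[10] +~~~+
~++++
~~+~+
~~~+~
[11] ~++~+
~~+++
~~+~+
~~~+~
[12] ~++++
~~~~~
~~+++
~~~+~
[13] ~++++
~~~~~
+~+++
++~+~
[14] ~++++
~~~+~
+~~~~
++~~~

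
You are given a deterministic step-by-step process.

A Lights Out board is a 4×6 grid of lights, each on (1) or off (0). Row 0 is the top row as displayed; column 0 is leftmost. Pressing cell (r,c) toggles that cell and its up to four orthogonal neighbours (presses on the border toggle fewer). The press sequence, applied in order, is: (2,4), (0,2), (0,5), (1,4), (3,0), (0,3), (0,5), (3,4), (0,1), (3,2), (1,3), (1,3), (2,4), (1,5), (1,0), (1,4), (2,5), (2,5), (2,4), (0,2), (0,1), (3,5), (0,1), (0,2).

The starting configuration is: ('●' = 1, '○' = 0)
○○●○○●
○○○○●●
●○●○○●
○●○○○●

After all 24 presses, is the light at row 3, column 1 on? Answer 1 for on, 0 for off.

step 0: ○○●○○●
○○○○●●
●○●○○●
○●○○○●
step 1: ○○●○○●
○○○○○●
●○●●●○
○●○○●●
step 2: ○●○●○●
○○●○○●
●○●●●○
○●○○●●
step 3: ○●○●●○
○○●○○○
●○●●●○
○●○○●●
step 4: ○●○●○○
○○●●●●
●○●●○○
○●○○●●
step 5: ○●○●○○
○○●●●●
○○●●○○
●○○○●●
step 6: ○●●○●○
○○●○●●
○○●●○○
●○○○●●
step 7: ○●●○○●
○○●○●○
○○●●○○
●○○○●●
step 8: ○●●○○●
○○●○●○
○○●●●○
●○○●○○
step 9: ●○○○○●
○●●○●○
○○●●●○
●○○●○○
step 10: ●○○○○●
○●●○●○
○○○●●○
●●●○○○
step 11: ●○○●○●
○●○●○○
○○○○●○
●●●○○○
step 12: ●○○○○●
○●●○●○
○○○●●○
●●●○○○
step 13: ●○○○○●
○●●○○○
○○○○○●
●●●○●○
step 14: ●○○○○○
○●●○●●
○○○○○○
●●●○●○
step 15: ○○○○○○
●○●○●●
●○○○○○
●●●○●○
step 16: ○○○○●○
●○●●○○
●○○○●○
●●●○●○
step 17: ○○○○●○
●○●●○●
●○○○○●
●●●○●●
step 18: ○○○○●○
●○●●○○
●○○○●○
●●●○●○
step 19: ○○○○●○
●○●●●○
●○○●○●
●●●○○○
step 20: ○●●●●○
●○○●●○
●○○●○●
●●●○○○
step 21: ●○○●●○
●●○●●○
●○○●○●
●●●○○○
step 22: ●○○●●○
●●○●●○
●○○●○○
●●●○●●
step 23: ○●●●●○
●○○●●○
●○○●○○
●●●○●●
step 24: ○○○○●○
●○●●●○
●○○●○○
●●●○●●

1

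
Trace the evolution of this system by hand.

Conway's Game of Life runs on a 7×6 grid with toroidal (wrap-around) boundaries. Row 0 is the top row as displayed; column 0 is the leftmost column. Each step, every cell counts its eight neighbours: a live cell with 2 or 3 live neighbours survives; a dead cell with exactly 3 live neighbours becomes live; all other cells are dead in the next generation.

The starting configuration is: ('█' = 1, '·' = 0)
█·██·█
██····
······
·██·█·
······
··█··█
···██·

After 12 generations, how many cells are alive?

4

k=0  █·██·█
██····
······
·██·█·
······
··█··█
···██·
k=1  █·██·█
███··█
█·█···
······
·███··
···██·
██····
k=2  ···██·
····█·
█·█··█
···█··
··███·
█··██·
██····
k=3  ···███
····█·
···███
·█···█
··█··█
█···█·
███···
k=4  ██████
······
█··█·█
··██·█
·█··██
█·██··
███···
k=5  ···███
······
█·██·█
·███··
·█···█
···██·
······
k=6  ····█·
█·█···
█··██·
···█·█
██····
····█·
·····█
k=7  ·····█
·█··█·
█████·
·███·█
█···██
█····█
····██
k=8  █····█
·█··█·
······
······
··██··
······
····█·
k=9  █···██
█····█
······
······
······
···█··
·····█
k=10  ····█·
█···█·
······
······
······
······
█····█
k=11  █···█·
·····█
······
······
······
······
·····█
k=12  █···█·
·····█
······
······
······
······
·····█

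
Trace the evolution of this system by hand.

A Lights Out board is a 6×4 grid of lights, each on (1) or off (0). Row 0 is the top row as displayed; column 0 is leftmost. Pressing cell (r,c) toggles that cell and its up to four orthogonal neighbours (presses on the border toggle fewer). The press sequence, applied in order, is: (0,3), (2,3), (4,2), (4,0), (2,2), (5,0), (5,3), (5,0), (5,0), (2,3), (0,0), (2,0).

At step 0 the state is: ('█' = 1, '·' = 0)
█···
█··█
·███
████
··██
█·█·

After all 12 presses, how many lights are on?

0) █···
█··█
·███
████
··██
█·█·
1) █·██
█···
·███
████
··██
█·█·
2) █·██
█··█
·█··
███·
··██
█·█·
3) █·██
█··█
·█··
██··
·█··
█···
4) █·██
█··█
·█··
·█··
█···
····
5) █·██
█·██
··██
·██·
█···
····
6) █·██
█·██
··██
·██·
····
██··
7) █·██
█·██
··██
·██·
···█
████
8) █·██
█·██
··██
·██·
█··█
··██
9) █·██
█·██
··██
·██·
···█
████
10) █·██
█·█·
····
·███
···█
████
11) ·███
··█·
····
·███
···█
████
12) ·███
█·█·
██··
████
···█
████

16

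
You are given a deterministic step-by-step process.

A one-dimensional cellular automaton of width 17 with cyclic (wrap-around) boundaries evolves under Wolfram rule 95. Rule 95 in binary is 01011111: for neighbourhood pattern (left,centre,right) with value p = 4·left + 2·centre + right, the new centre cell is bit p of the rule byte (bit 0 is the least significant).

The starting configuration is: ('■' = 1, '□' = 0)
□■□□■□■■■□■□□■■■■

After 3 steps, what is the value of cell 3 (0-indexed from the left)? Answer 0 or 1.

k=0  □■□□■□■■■□■□□■■■■
k=1  □■■■■□■□■□■■■■□□■
k=2  □■□□■□■□■□■□□■■■■
k=3  □■■■■□■□■□■■■■□□■

1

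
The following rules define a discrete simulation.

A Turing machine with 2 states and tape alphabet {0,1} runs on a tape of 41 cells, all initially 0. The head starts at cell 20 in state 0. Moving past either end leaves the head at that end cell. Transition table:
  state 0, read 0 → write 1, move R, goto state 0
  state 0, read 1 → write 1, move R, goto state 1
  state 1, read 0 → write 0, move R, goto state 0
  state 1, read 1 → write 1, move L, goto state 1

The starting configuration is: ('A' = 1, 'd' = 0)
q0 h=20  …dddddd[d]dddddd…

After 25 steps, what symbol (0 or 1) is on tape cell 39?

k=0  q0 h=20  …dddddd[d]dddddd…
k=1  q0 h=21  …dddddA[d]dddddd…
k=2  q0 h=22  …ddddAA[d]dddddd…
k=3  q0 h=23  …dddAAA[d]dddddd…
k=4  q0 h=24  …ddAAAA[d]dddddd…
k=5  q0 h=25  …dAAAAA[d]dddddd…
k=6  q0 h=26  …AAAAAA[d]dddddd…
k=7  q0 h=27  …AAAAAA[d]dddddd…
k=8  q0 h=28  …AAAAAA[d]dddddd…
k=9  q0 h=29  …AAAAAA[d]dddddd…
k=10  q0 h=30  …AAAAAA[d]dddddd…
k=11  q0 h=31  …AAAAAA[d]dddddd…
k=12  q0 h=32  …AAAAAA[d]dddddd…
k=13  q0 h=33  …AAAAAA[d]dddddd…
k=14  q0 h=34  …AAAAAA[d]dddddd|
k=15  q0 h=35  …AAAAAA[d]ddddd|
k=16  q0 h=36  …AAAAAA[d]dddd|
k=17  q0 h=37  …AAAAAA[d]ddd|
k=18  q0 h=38  …AAAAAA[d]dd|
k=19  q0 h=39  …AAAAAA[d]d|
k=20  q0 h=40  …AAAAAA[d]|
k=21  q0 h=40  …AAAAAA[A]|
k=22  q1 h=40  …AAAAAA[A]|
k=23  q1 h=39  …AAAAAA[A]A|
k=24  q1 h=38  …AAAAAA[A]AA|
k=25  q1 h=37  …AAAAAA[A]AAA|

1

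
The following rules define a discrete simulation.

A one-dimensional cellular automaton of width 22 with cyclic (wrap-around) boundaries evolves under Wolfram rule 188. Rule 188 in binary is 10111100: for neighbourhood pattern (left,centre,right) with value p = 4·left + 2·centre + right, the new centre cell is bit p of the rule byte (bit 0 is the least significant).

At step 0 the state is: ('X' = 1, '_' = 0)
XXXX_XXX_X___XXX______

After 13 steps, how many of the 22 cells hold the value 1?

18

[0] XXXX_XXX_X___XXX______
[1] XXX_XXX_XXX__XX_X_____
[2] XX_XXX_XXX_X_X_XXX____
[3] X_XXX_XXX_XXXXXXX_X___
[4] XXXX_XXX_XXXXXXX_XXX__
[5] XXX_XXX_XXXXXXX_XXX_X_
[6] XX_XXX_XXXXXXX_XXX_XXX
[7] X_XXX_XXXXXXX_XXX_XXXX
[8] _XXX_XXXXXXX_XXX_XXXXX
[9] XXX_XXXXXXX_XXX_XXXXX_
[10] XX_XXXXXXX_XXX_XXXXX_X
[11] X_XXXXXXX_XXX_XXXXX_XX
[12] _XXXXXXX_XXX_XXXXX_XXX
[13] XXXXXXX_XXX_XXXXX_XXX_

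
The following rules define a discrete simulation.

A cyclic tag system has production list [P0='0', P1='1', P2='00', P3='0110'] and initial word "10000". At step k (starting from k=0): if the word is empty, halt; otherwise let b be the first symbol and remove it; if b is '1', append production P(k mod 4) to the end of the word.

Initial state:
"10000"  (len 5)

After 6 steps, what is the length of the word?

0

[0] "10000"  (len 5)
[1] "00000"  (len 5)
[2] "0000"  (len 4)
[3] "000"  (len 3)
[4] "00"  (len 2)
[5] "0"  (len 1)
[6] (halted — word empty)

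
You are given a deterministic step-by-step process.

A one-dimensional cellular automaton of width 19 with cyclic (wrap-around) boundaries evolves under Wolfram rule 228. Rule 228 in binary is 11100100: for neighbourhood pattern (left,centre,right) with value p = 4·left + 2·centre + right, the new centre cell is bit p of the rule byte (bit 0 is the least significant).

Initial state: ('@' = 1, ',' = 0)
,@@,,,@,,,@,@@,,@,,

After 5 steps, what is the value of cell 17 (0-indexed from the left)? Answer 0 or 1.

0

[0] ,@@,,,@,,,@,@@,,@,,
[1] ,,@,,,@,,,@@,@,,@,,
[2] ,,@,,,@,,,,@@@,,@,,
[3] ,,@,,,@,,,,,@@,,@,,
[4] ,,@,,,@,,,,,,@,,@,,
[5] ,,@,,,@,,,,,,@,,@,,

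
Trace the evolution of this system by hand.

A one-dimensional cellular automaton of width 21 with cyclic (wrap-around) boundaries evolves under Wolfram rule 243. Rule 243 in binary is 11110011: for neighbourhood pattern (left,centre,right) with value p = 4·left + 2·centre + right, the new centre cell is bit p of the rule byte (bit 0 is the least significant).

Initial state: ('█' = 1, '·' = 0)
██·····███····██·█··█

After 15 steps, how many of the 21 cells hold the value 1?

17

gen 0: ██·····███····██·█··█
gen 1: ███████·██████·██·██·
gen 2: ·███████·██████·██·██
gen 3: █·███████·██████·██·█
gen 4: ██·███████·██████·██·
gen 5: ·██·███████·██████·██
gen 6: █·██·███████·██████·█
gen 7: ██·██·███████·██████·
gen 8: ·██·██·███████·██████
gen 9: █·██·██·███████·█████
gen 10: ██·██·██·███████·████
gen 11: ███·██·██·███████·███
gen 12: ████·██·██·███████·██
gen 13: █████·██·██·███████·█
gen 14: ██████·██·██·███████·
gen 15: ·██████·██·██·███████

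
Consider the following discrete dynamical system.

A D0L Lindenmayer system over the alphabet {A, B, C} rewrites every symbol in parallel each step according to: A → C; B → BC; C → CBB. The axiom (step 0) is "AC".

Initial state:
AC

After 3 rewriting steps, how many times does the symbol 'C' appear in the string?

10

gen 0: AC
gen 1: CCBB
gen 2: CBBCBBBCBC
gen 3: CBBBCBCCBBBCBCBCCBBBCCBB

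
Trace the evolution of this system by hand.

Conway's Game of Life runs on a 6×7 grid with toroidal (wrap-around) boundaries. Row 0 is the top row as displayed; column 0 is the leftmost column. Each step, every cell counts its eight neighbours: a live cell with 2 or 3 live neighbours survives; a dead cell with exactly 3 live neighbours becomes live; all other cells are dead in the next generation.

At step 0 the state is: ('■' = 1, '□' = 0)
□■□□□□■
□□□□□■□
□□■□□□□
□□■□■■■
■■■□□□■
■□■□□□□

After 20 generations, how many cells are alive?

k=0  □■□□□□■
□□□□□■□
□□■□□□□
□□■□■■■
■■■□□□■
■□■□□□□
k=1  ■■□□□□■
□□□□□□□
□□□■■□■
□□■□□■■
□□■□□□□
□□■□□□□
k=2  ■■□□□□□
□□□□□■■
□□□■■□■
□□■□■■■
□■■■□□□
■□■□□□□
k=3  ■■□□□□□
□□□□■■■
■□□■□□□
■■□□□□■
■□□□■■■
■□□■□□□
k=4  ■■□□■■□
□■□□■■■
□■□□■□□
□■□□■□□
□□□□■■□
□□□□■■□
k=5  ■■□■□□□
□■■■□□■
□■■■■□□
□□□■■□□
□□□■□□□
□□□■□□□
k=6  ■■□■■□□
□□□□□□□
■■□□□■□
□□□□□□□
□□■■□□□
□□□■■□□
k=7  □□■■■□□
□□■□■□■
□□□□□□□
□■■□□□□
□□■■■□□
□■□□□□□
k=8  □■■□■■□
□□■□■■□
□■■■□□□
□■■□□□□
□□□■□□□
□■□□□□□
k=9  □■■□■■□
□□□□□■□
□□□□■□□
□■□□□□□
□■□□□□□
□■□■■□□
k=10  □■■□□■□
□□□■□■□
□□□□□□□
□□□□□□□
■■□□□□□
■■□■■■□
k=11  ■■□□□■□
□□■□■□□
□□□□□□□
□□□□□□□
■■■□■□■
□□□■■■□
k=12  □■■□□■■
□■□□□□□
□□□□□□□
■■□□□□□
■■■□■□■
□□□■□□□
k=13  ■■■□□□□
■■■□□□□
■■□□□□□
□□■□□□■
□□■■□□■
□□□■■□□
k=14  ■□□□□□□
□□□□□□■
□□□□□□■
□□■■□□■
□□■□■■□
■□□□■□□
k=15  ■□□□□□■
■□□□□□■
■□□□□■■
□□■■■□■
□■■□■■■
□■□■■■■
k=16  □■□□■□□
□■□□□□□
□■□■■□□
□□■□□□□
□■□□□□□
□■□■□□□
k=17  ■■□□□□□
■■□■■□□
□■□■□□□
□■■■□□□
□■□□□□□
■■□□□□□
k=18  □□□□□□■
□□□■■□□
□□□□□□□
■■□■□□□
□□□□□□□
□□■□□□□
k=19  □□□■□□□
□□□□□□□
□□■■■□□
□□□□□□□
□■■□□□□
□□□□□□□
k=20  □□□□□□□
□□■□■□□
□□□■□□□
□■□□□□□
□□□□□□□
□□■□□□□

5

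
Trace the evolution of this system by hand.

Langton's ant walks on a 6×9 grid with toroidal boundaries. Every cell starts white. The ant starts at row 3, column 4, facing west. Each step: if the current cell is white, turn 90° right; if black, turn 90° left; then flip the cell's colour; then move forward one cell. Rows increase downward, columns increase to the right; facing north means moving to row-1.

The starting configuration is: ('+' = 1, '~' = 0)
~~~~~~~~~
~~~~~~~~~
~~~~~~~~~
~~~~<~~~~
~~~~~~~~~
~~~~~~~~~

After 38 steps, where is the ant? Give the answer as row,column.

gen 0: ~~~~~~~~~
~~~~~~~~~
~~~~~~~~~
~~~~<~~~~
~~~~~~~~~
~~~~~~~~~
gen 1: ~~~~~~~~~
~~~~~~~~~
~~~~^~~~~
~~~~+~~~~
~~~~~~~~~
~~~~~~~~~
gen 2: ~~~~~~~~~
~~~~~~~~~
~~~~+>~~~
~~~~+~~~~
~~~~~~~~~
~~~~~~~~~
gen 3: ~~~~~~~~~
~~~~~~~~~
~~~~++~~~
~~~~+v~~~
~~~~~~~~~
~~~~~~~~~
gen 4: ~~~~~~~~~
~~~~~~~~~
~~~~++~~~
~~~~<+~~~
~~~~~~~~~
~~~~~~~~~
gen 5: ~~~~~~~~~
~~~~~~~~~
~~~~++~~~
~~~~~+~~~
~~~~v~~~~
~~~~~~~~~
gen 6: ~~~~~~~~~
~~~~~~~~~
~~~~++~~~
~~~~~+~~~
~~~<+~~~~
~~~~~~~~~
gen 7: ~~~~~~~~~
~~~~~~~~~
~~~~++~~~
~~~^~+~~~
~~~++~~~~
~~~~~~~~~
gen 8: ~~~~~~~~~
~~~~~~~~~
~~~~++~~~
~~~+>+~~~
~~~++~~~~
~~~~~~~~~
gen 9: ~~~~~~~~~
~~~~~~~~~
~~~~++~~~
~~~+++~~~
~~~+v~~~~
~~~~~~~~~
gen 10: ~~~~~~~~~
~~~~~~~~~
~~~~++~~~
~~~+++~~~
~~~+~>~~~
~~~~~~~~~
gen 11: ~~~~~~~~~
~~~~~~~~~
~~~~++~~~
~~~+++~~~
~~~+~+~~~
~~~~~v~~~
gen 12: ~~~~~~~~~
~~~~~~~~~
~~~~++~~~
~~~+++~~~
~~~+~+~~~
~~~~<+~~~
gen 13: ~~~~~~~~~
~~~~~~~~~
~~~~++~~~
~~~+++~~~
~~~+^+~~~
~~~~++~~~
gen 14: ~~~~~~~~~
~~~~~~~~~
~~~~++~~~
~~~+++~~~
~~~++>~~~
~~~~++~~~
gen 15: ~~~~~~~~~
~~~~~~~~~
~~~~++~~~
~~~++^~~~
~~~++~~~~
~~~~++~~~
gen 16: ~~~~~~~~~
~~~~~~~~~
~~~~++~~~
~~~+<~~~~
~~~++~~~~
~~~~++~~~
gen 17: ~~~~~~~~~
~~~~~~~~~
~~~~++~~~
~~~+~~~~~
~~~+v~~~~
~~~~++~~~
gen 18: ~~~~~~~~~
~~~~~~~~~
~~~~++~~~
~~~+~~~~~
~~~+~>~~~
~~~~++~~~
gen 19: ~~~~~~~~~
~~~~~~~~~
~~~~++~~~
~~~+~~~~~
~~~+~+~~~
~~~~+v~~~
gen 20: ~~~~~~~~~
~~~~~~~~~
~~~~++~~~
~~~+~~~~~
~~~+~+~~~
~~~~+~>~~
gen 21: ~~~~~~v~~
~~~~~~~~~
~~~~++~~~
~~~+~~~~~
~~~+~+~~~
~~~~+~+~~
gen 22: ~~~~~<+~~
~~~~~~~~~
~~~~++~~~
~~~+~~~~~
~~~+~+~~~
~~~~+~+~~
gen 23: ~~~~~++~~
~~~~~~~~~
~~~~++~~~
~~~+~~~~~
~~~+~+~~~
~~~~+^+~~
gen 24: ~~~~~++~~
~~~~~~~~~
~~~~++~~~
~~~+~~~~~
~~~+~+~~~
~~~~++>~~
gen 25: ~~~~~++~~
~~~~~~~~~
~~~~++~~~
~~~+~~~~~
~~~+~+^~~
~~~~++~~~
gen 26: ~~~~~++~~
~~~~~~~~~
~~~~++~~~
~~~+~~~~~
~~~+~++>~
~~~~++~~~
gen 27: ~~~~~++~~
~~~~~~~~~
~~~~++~~~
~~~+~~~~~
~~~+~+++~
~~~~++~v~
gen 28: ~~~~~++~~
~~~~~~~~~
~~~~++~~~
~~~+~~~~~
~~~+~+++~
~~~~++<+~
gen 29: ~~~~~++~~
~~~~~~~~~
~~~~++~~~
~~~+~~~~~
~~~+~+^+~
~~~~++++~
gen 30: ~~~~~++~~
~~~~~~~~~
~~~~++~~~
~~~+~~~~~
~~~+~<~+~
~~~~++++~
gen 31: ~~~~~++~~
~~~~~~~~~
~~~~++~~~
~~~+~~~~~
~~~+~~~+~
~~~~+v++~
gen 32: ~~~~~++~~
~~~~~~~~~
~~~~++~~~
~~~+~~~~~
~~~+~~~+~
~~~~+~>+~
gen 33: ~~~~~++~~
~~~~~~~~~
~~~~++~~~
~~~+~~~~~
~~~+~~^+~
~~~~+~~+~
gen 34: ~~~~~++~~
~~~~~~~~~
~~~~++~~~
~~~+~~~~~
~~~+~~+>~
~~~~+~~+~
gen 35: ~~~~~++~~
~~~~~~~~~
~~~~++~~~
~~~+~~~^~
~~~+~~+~~
~~~~+~~+~
gen 36: ~~~~~++~~
~~~~~~~~~
~~~~++~~~
~~~+~~~+>
~~~+~~+~~
~~~~+~~+~
gen 37: ~~~~~++~~
~~~~~~~~~
~~~~++~~~
~~~+~~~++
~~~+~~+~v
~~~~+~~+~
gen 38: ~~~~~++~~
~~~~~~~~~
~~~~++~~~
~~~+~~~++
~~~+~~+<+
~~~~+~~+~

4,7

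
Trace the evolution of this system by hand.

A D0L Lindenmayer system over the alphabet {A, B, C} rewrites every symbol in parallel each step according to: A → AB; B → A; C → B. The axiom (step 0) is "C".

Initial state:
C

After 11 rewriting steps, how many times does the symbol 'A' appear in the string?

t=0: C
t=1: B
t=2: A
t=3: AB
t=4: ABA
t=5: ABAAB
t=6: ABAABABA
t=7: ABAABABAABAAB
t=8: ABAABABAABAABABAABABA
t=9: ABAABABAABAABABAABABAABAABABAABAAB
t=10: ABAABABAABAABABAABABAABAABABAABAABABAABABAABAABABAABABA
t=11: ABAABABAABAABABAABABAABAABABAABAABABAABABAABAABABAABABAABAABABAABAABABAABABAABAABABAABAAB

55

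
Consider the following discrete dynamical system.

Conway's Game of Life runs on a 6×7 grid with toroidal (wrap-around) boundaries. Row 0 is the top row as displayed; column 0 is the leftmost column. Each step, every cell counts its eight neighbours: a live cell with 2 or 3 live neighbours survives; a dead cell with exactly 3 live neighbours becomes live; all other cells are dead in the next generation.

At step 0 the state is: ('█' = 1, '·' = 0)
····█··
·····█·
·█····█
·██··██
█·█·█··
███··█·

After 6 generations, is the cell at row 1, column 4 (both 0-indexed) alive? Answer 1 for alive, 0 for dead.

k=0  ····█··
·····█·
·█····█
·██··██
█·█·█··
███··█·
k=1  ·█··███
·····█·
·██···█
··██·██
····█··
█·█·███
k=2  ·█·█···
·██·█··
█████·█
███████
███····
██·····
k=3  ···█···
····██·
·······
·······
····██·
·······
k=4  ····█··
····█··
·······
·······
·······
····█··
k=5  ···███·
·······
·······
·······
·······
·······
k=6  ····█··
····█··
·······
·······
·······
····█··

1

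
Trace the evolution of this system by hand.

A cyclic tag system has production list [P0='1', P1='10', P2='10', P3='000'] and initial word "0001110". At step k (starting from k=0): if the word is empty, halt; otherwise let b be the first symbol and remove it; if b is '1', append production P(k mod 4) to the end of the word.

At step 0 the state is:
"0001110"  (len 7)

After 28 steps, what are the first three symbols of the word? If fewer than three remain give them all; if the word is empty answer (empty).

(empty)

t=0: "0001110"  (len 7)
t=1: "001110"  (len 6)
t=2: "01110"  (len 5)
t=3: "1110"  (len 4)
t=4: "110000"  (len 6)
t=5: "100001"  (len 6)
t=6: "0000110"  (len 7)
t=7: "000110"  (len 6)
t=8: "00110"  (len 5)
t=9: "0110"  (len 4)
t=10: "110"  (len 3)
t=11: "1010"  (len 4)
t=12: "010000"  (len 6)
t=13: "10000"  (len 5)
t=14: "000010"  (len 6)
t=15: "00010"  (len 5)
t=16: "0010"  (len 4)
t=17: "010"  (len 3)
t=18: "10"  (len 2)
t=19: "010"  (len 3)
t=20: "10"  (len 2)
t=21: "01"  (len 2)
t=22: "1"  (len 1)
t=23: "10"  (len 2)
t=24: "0000"  (len 4)
t=25: "000"  (len 3)
t=26: "00"  (len 2)
t=27: "0"  (len 1)
t=28: (halted — word empty)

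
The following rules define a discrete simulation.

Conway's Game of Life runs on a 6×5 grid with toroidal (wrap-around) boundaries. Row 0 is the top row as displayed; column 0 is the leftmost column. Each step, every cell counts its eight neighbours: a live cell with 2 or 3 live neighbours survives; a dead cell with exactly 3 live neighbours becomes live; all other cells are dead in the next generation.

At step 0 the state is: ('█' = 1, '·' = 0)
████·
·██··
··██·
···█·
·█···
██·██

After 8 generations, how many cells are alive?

k=0  ████·
·██··
··██·
···█·
·█···
██·██
k=1  ·····
█···█
·█·█·
···█·
·█·█·
···█·
k=2  ····█
█···█
█·██·
···██
···██
··█··
k=3  █··██
██···
███··
█····
··█·█
····█
k=4  ·█·█·
···█·
··█·█
█·███
█··██
·····
k=5  ··█··
···██
███··
··█··
███··
█·██·
k=6  ·██··
█··██
███·█
···█·
█···█
█··██
k=7  ·██··
·····
·██··
··██·
█····
··██·
k=8  ·███·
·····
·███·
··██·
·█··█
··██·

12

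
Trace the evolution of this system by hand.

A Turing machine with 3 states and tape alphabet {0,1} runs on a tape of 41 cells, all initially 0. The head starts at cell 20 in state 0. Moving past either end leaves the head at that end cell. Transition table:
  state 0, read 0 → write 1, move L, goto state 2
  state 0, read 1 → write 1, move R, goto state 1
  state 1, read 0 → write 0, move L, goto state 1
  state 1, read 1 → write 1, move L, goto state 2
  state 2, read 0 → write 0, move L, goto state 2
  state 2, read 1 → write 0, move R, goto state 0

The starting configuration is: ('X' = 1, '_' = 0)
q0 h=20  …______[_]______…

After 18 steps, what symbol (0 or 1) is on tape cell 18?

0) q0 h=20  …______[_]______…
1) q2 h=19  …______[_]X_____…
2) q2 h=18  …______[_]_X____…
3) q2 h=17  …______[_]__X___…
4) q2 h=16  …______[_]___X__…
5) q2 h=15  …______[_]____X_…
6) q2 h=14  …______[_]_____X…
7) q2 h=13  …______[_]______…
8) q2 h=12  …______[_]______…
9) q2 h=11  …______[_]______…
10) q2 h=10  …______[_]______…
11) q2 h= 9  …______[_]______…
12) q2 h= 8  …______[_]______…
13) q2 h= 7  …______[_]______…
14) q2 h= 6  |______[_]______…
15) q2 h= 5  |_____[_]______…
16) q2 h= 4  |____[_]______…
17) q2 h= 3  |___[_]______…
18) q2 h= 2  |__[_]______…

0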